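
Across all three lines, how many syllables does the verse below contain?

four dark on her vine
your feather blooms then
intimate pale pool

15

Line 1: four(1) + dark(1) + on(1) + her(1) + vine(1) = 5
Line 2: your(1) + feather(2) + blooms(1) + then(1) = 5
Line 3: intimate(3) + pale(1) + pool(1) = 5
Total: 5 + 5 + 5 = 15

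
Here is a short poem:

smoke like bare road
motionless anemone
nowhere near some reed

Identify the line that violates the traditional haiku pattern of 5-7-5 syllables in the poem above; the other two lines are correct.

Line 1: smoke(1) + like(1) + bare(1) + road(1) = 4 (expected 5)
Line 2: motionless(3) + anemone(4) = 7 ✓
Line 3: nowhere(2) + near(1) + some(1) + reed(1) = 5 ✓

Line 1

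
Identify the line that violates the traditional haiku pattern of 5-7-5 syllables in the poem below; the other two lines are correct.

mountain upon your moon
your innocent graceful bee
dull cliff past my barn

The first line

Line 1: "mountain upon your moon": 2+2+1+1 = 6 (expected 5)
Line 2: "your innocent graceful bee": 1+3+2+1 = 7 ✓
Line 3: "dull cliff past my barn": 1+1+1+1+1 = 5 ✓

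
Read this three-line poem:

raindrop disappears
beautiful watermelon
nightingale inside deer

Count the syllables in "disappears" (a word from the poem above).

"disappears" has 3 syllables.

3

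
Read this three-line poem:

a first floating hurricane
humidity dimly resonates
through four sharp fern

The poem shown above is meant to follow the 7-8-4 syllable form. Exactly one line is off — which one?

Line 1: "a first floating hurricane": 1+1+2+3 = 7 ✓
Line 2: "humidity dimly resonates": 4+2+3 = 9 (expected 8)
Line 3: "through four sharp fern": 1+1+1+1 = 4 ✓

The second line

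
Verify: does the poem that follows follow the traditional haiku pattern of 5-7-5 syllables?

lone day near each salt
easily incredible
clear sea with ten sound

Yes

Line 1: lone(1) + day(1) + near(1) + each(1) + salt(1) = 5 ✓
Line 2: easily(3) + incredible(4) = 7 ✓
Line 3: clear(1) + sea(1) + with(1) + ten(1) + sound(1) = 5 ✓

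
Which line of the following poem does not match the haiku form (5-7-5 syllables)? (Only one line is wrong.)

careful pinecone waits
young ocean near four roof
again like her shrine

Line 1: careful(2) + pinecone(2) + waits(1) = 5 ✓
Line 2: young(1) + ocean(2) + near(1) + four(1) + roof(1) = 6 (expected 7)
Line 3: again(2) + like(1) + her(1) + shrine(1) = 5 ✓

Line 2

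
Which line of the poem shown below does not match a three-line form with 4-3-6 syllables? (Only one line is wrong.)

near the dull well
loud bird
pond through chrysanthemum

The second line

Line 1: near (1), the (1), dull (1), well (1) → 4 ✓
Line 2: loud (1), bird (1) → 2 (expected 3)
Line 3: pond (1), through (1), chrysanthemum (4) → 6 ✓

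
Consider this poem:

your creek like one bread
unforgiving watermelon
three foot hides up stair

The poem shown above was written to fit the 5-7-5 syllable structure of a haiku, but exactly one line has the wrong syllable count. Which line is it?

Line 2

Line 1: your (1), creek (1), like (1), one (1), bread (1) → 5 ✓
Line 2: unforgiving (4), watermelon (4) → 8 (expected 7)
Line 3: three (1), foot (1), hides (1), up (1), stair (1) → 5 ✓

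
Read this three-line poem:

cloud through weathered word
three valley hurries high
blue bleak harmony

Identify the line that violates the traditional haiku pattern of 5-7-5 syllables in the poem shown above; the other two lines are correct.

Line 1: "cloud through weathered word": 1+1+2+1 = 5 ✓
Line 2: "three valley hurries high": 1+2+2+1 = 6 (expected 7)
Line 3: "blue bleak harmony": 1+1+3 = 5 ✓

Line 2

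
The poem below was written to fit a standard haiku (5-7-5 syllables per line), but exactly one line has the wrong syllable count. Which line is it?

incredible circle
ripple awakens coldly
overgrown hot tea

The first line

Line 1: incredible (4), circle (2) → 6 (expected 5)
Line 2: ripple (2), awakens (3), coldly (2) → 7 ✓
Line 3: overgrown (3), hot (1), tea (1) → 5 ✓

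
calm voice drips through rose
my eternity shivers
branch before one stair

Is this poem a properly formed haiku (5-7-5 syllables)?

Yes

Line 1: calm (1), voice (1), drips (1), through (1), rose (1) → 5 ✓
Line 2: my (1), eternity (4), shivers (2) → 7 ✓
Line 3: branch (1), before (2), one (1), stair (1) → 5 ✓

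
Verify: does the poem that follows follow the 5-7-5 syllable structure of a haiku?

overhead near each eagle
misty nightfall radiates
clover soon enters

No

Line 1: "overhead near each eagle": 3+1+1+2 = 7 (expected 5)
Line 2: "misty nightfall radiates": 2+2+3 = 7 ✓
Line 3: "clover soon enters": 2+1+2 = 5 ✓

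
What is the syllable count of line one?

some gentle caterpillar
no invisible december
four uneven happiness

Line one: some (1), gentle (2), caterpillar (4) → 7

7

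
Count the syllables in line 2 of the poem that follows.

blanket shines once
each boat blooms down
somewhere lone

4

Line 2: each(1) + boat(1) + blooms(1) + down(1) = 4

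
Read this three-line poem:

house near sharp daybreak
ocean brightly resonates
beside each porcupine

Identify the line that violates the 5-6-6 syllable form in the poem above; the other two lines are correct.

The second line

Line 1: house(1) + near(1) + sharp(1) + daybreak(2) = 5 ✓
Line 2: ocean(2) + brightly(2) + resonates(3) = 7 (expected 6)
Line 3: beside(2) + each(1) + porcupine(3) = 6 ✓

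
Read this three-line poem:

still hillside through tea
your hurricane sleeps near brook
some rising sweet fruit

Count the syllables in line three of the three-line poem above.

Line three: some(1) + rising(2) + sweet(1) + fruit(1) = 5

5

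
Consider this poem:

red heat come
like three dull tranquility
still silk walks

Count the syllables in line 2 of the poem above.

7

Line 2: like (1), three (1), dull (1), tranquility (4) → 7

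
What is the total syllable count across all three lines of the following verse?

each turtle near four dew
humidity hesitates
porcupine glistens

Line 1: each(1) + turtle(2) + near(1) + four(1) + dew(1) = 6
Line 2: humidity(4) + hesitates(3) = 7
Line 3: porcupine(3) + glistens(2) = 5
Total: 6 + 7 + 5 = 18

18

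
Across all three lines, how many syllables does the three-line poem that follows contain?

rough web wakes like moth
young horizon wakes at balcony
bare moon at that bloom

Line 1: rough(1) + web(1) + wakes(1) + like(1) + moth(1) = 5
Line 2: young(1) + horizon(3) + wakes(1) + at(1) + balcony(3) = 9
Line 3: bare(1) + moon(1) + at(1) + that(1) + bloom(1) = 5
Total: 5 + 9 + 5 = 19

19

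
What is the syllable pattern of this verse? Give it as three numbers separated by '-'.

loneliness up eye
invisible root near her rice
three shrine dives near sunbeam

Line 1: loneliness (3), up (1), eye (1) → 5
Line 2: invisible (4), root (1), near (1), her (1), rice (1) → 8
Line 3: three (1), shrine (1), dives (1), near (1), sunbeam (2) → 6

5-8-6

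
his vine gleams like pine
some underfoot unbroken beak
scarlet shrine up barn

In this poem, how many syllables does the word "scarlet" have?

"scarlet" has 2 syllables.

2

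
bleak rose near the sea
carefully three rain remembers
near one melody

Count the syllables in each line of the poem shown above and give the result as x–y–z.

5–8–5

Line 1: bleak (1), rose (1), near (1), the (1), sea (1) → 5
Line 2: carefully (3), three (1), rain (1), remembers (3) → 8
Line 3: near (1), one (1), melody (3) → 5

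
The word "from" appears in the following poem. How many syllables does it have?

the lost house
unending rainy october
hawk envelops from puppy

1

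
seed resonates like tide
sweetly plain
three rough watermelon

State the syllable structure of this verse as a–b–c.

6–3–6

Line 1: seed(1) + resonates(3) + like(1) + tide(1) = 6
Line 2: sweetly(2) + plain(1) = 3
Line 3: three(1) + rough(1) + watermelon(4) = 6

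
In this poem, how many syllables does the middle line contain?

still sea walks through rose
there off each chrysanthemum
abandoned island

The middle line: there(1) + off(1) + each(1) + chrysanthemum(4) = 7

7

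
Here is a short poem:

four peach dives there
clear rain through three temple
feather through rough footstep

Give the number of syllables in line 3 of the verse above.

Line 3: feather(2) + through(1) + rough(1) + footstep(2) = 6

6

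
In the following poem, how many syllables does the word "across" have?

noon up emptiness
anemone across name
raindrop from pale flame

2

"across" has 2 syllables.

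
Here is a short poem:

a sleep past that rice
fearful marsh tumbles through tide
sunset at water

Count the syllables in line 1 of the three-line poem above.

Line 1: a(1) + sleep(1) + past(1) + that(1) + rice(1) = 5

5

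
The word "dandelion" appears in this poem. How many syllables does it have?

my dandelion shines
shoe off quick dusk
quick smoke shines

4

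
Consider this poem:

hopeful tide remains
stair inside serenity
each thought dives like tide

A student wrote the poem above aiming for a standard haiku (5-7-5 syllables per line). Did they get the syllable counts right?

Yes

Line 1: hopeful (2), tide (1), remains (2) → 5 ✓
Line 2: stair (1), inside (2), serenity (4) → 7 ✓
Line 3: each (1), thought (1), dives (1), like (1), tide (1) → 5 ✓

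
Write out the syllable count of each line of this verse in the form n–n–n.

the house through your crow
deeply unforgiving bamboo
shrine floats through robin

Line 1: the (1), house (1), through (1), your (1), crow (1) → 5
Line 2: deeply (2), unforgiving (4), bamboo (2) → 8
Line 3: shrine (1), floats (1), through (1), robin (2) → 5

5–8–5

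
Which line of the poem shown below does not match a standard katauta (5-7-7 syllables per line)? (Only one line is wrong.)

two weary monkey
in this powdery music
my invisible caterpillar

The third line

Line 1: two(1) + weary(2) + monkey(2) = 5 ✓
Line 2: in(1) + this(1) + powdery(3) + music(2) = 7 ✓
Line 3: my(1) + invisible(4) + caterpillar(4) = 9 (expected 7)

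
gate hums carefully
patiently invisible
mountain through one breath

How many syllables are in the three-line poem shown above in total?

Line 1: "gate hums carefully": 1+1+3 = 5
Line 2: "patiently invisible": 3+4 = 7
Line 3: "mountain through one breath": 2+1+1+1 = 5
Total: 5 + 7 + 5 = 17

17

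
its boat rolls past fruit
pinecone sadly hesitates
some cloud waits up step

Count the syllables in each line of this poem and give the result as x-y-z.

5-7-5

Line 1: its(1) + boat(1) + rolls(1) + past(1) + fruit(1) = 5
Line 2: pinecone(2) + sadly(2) + hesitates(3) = 7
Line 3: some(1) + cloud(1) + waits(1) + up(1) + step(1) = 5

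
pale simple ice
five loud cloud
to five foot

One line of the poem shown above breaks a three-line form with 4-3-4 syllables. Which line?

Line 3

Line 1: "pale simple ice": 1+2+1 = 4 ✓
Line 2: "five loud cloud": 1+1+1 = 3 ✓
Line 3: "to five foot": 1+1+1 = 3 (expected 4)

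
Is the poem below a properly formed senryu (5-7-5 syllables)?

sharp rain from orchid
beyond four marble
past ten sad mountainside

No

Line 1: sharp (1), rain (1), from (1), orchid (2) → 5 ✓
Line 2: beyond (2), four (1), marble (2) → 5 (expected 7)
Line 3: past (1), ten (1), sad (1), mountainside (3) → 6 (expected 5)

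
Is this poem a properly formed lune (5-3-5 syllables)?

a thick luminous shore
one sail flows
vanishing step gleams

No

Line 1: a (1), thick (1), luminous (3), shore (1) → 6 (expected 5)
Line 2: one (1), sail (1), flows (1) → 3 ✓
Line 3: vanishing (3), step (1), gleams (1) → 5 ✓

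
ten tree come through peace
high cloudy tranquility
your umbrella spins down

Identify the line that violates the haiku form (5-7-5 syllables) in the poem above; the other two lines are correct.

The third line

Line 1: ten(1) + tree(1) + come(1) + through(1) + peace(1) = 5 ✓
Line 2: high(1) + cloudy(2) + tranquility(4) = 7 ✓
Line 3: your(1) + umbrella(3) + spins(1) + down(1) = 6 (expected 5)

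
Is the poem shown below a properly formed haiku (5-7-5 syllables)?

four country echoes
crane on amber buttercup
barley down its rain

Yes

Line 1: "four country echoes": 1+2+2 = 5 ✓
Line 2: "crane on amber buttercup": 1+1+2+3 = 7 ✓
Line 3: "barley down its rain": 2+1+1+1 = 5 ✓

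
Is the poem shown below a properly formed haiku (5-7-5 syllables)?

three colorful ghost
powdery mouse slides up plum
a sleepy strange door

Yes

Line 1: three(1) + colorful(3) + ghost(1) = 5 ✓
Line 2: powdery(3) + mouse(1) + slides(1) + up(1) + plum(1) = 7 ✓
Line 3: a(1) + sleepy(2) + strange(1) + door(1) = 5 ✓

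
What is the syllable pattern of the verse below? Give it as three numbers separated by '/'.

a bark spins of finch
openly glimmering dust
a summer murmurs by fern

5/7/7

Line 1: a (1), bark (1), spins (1), of (1), finch (1) → 5
Line 2: openly (3), glimmering (3), dust (1) → 7
Line 3: a (1), summer (2), murmurs (2), by (1), fern (1) → 7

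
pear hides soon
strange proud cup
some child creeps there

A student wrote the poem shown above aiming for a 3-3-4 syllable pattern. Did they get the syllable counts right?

Line 1: pear(1) + hides(1) + soon(1) = 3 ✓
Line 2: strange(1) + proud(1) + cup(1) = 3 ✓
Line 3: some(1) + child(1) + creeps(1) + there(1) = 4 ✓

Yes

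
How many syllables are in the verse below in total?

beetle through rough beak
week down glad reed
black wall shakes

12

Line 1: "beetle through rough beak": 2+1+1+1 = 5
Line 2: "week down glad reed": 1+1+1+1 = 4
Line 3: "black wall shakes": 1+1+1 = 3
Total: 5 + 4 + 3 = 12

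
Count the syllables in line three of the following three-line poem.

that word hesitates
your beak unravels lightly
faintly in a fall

5

Line three: faintly (2), in (1), a (1), fall (1) → 5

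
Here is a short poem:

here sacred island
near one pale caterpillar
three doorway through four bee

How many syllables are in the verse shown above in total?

Line 1: "here sacred island": 1+2+2 = 5
Line 2: "near one pale caterpillar": 1+1+1+4 = 7
Line 3: "three doorway through four bee": 1+2+1+1+1 = 6
Total: 5 + 7 + 6 = 18

18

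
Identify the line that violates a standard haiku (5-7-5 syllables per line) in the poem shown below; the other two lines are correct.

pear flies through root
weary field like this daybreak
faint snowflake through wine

Line 1: pear(1) + flies(1) + through(1) + root(1) = 4 (expected 5)
Line 2: weary(2) + field(1) + like(1) + this(1) + daybreak(2) = 7 ✓
Line 3: faint(1) + snowflake(2) + through(1) + wine(1) = 5 ✓

The first line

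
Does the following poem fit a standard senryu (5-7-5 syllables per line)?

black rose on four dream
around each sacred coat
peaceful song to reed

Line 1: black (1), rose (1), on (1), four (1), dream (1) → 5 ✓
Line 2: around (2), each (1), sacred (2), coat (1) → 6 (expected 7)
Line 3: peaceful (2), song (1), to (1), reed (1) → 5 ✓

No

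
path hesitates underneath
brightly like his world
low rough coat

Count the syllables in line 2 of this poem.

Line 2: "brightly like his world": 2+1+1+1 = 5

5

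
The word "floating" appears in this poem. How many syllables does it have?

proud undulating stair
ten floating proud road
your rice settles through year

"floating" has 2 syllables.

2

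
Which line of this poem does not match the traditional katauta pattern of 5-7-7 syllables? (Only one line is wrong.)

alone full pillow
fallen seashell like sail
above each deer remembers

Line 1: "alone full pillow": 2+1+2 = 5 ✓
Line 2: "fallen seashell like sail": 2+2+1+1 = 6 (expected 7)
Line 3: "above each deer remembers": 2+1+1+3 = 7 ✓

The second line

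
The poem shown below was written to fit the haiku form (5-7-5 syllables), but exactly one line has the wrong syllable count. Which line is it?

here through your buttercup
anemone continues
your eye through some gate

Line 1

Line 1: "here through your buttercup": 1+1+1+3 = 6 (expected 5)
Line 2: "anemone continues": 4+3 = 7 ✓
Line 3: "your eye through some gate": 1+1+1+1+1 = 5 ✓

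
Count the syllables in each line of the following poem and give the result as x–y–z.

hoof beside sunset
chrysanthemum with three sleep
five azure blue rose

Line 1: hoof(1) + beside(2) + sunset(2) = 5
Line 2: chrysanthemum(4) + with(1) + three(1) + sleep(1) = 7
Line 3: five(1) + azure(2) + blue(1) + rose(1) = 5

5–7–5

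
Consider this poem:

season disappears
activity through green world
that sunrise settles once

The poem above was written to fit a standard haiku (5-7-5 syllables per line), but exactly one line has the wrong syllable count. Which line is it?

The third line

Line 1: season (2), disappears (3) → 5 ✓
Line 2: activity (4), through (1), green (1), world (1) → 7 ✓
Line 3: that (1), sunrise (2), settles (2), once (1) → 6 (expected 5)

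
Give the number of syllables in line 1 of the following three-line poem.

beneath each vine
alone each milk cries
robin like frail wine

Line 1: beneath (2), each (1), vine (1) → 4

4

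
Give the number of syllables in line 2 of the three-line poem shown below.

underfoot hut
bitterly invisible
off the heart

7

Line 2: bitterly (3), invisible (4) → 7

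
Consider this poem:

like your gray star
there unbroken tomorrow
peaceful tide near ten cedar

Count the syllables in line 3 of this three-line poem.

Line 3: peaceful(2) + tide(1) + near(1) + ten(1) + cedar(2) = 7

7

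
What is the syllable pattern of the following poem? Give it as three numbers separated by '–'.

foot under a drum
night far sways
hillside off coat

5–3–4

Line 1: "foot under a drum": 1+2+1+1 = 5
Line 2: "night far sways": 1+1+1 = 3
Line 3: "hillside off coat": 2+1+1 = 4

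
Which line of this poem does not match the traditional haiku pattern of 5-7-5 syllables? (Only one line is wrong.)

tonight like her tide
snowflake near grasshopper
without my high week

The second line

Line 1: tonight(2) + like(1) + her(1) + tide(1) = 5 ✓
Line 2: snowflake(2) + near(1) + grasshopper(3) = 6 (expected 7)
Line 3: without(2) + my(1) + high(1) + week(1) = 5 ✓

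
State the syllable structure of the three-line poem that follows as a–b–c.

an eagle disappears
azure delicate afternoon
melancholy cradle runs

6–8–7

Line 1: an(1) + eagle(2) + disappears(3) = 6
Line 2: azure(2) + delicate(3) + afternoon(3) = 8
Line 3: melancholy(4) + cradle(2) + runs(1) = 7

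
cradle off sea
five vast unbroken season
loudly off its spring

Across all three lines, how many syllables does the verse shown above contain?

16

Line 1: cradle(2) + off(1) + sea(1) = 4
Line 2: five(1) + vast(1) + unbroken(3) + season(2) = 7
Line 3: loudly(2) + off(1) + its(1) + spring(1) = 5
Total: 4 + 7 + 5 = 16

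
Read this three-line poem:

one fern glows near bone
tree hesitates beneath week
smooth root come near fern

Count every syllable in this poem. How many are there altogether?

Line 1: "one fern glows near bone": 1+1+1+1+1 = 5
Line 2: "tree hesitates beneath week": 1+3+2+1 = 7
Line 3: "smooth root come near fern": 1+1+1+1+1 = 5
Total: 5 + 7 + 5 = 17

17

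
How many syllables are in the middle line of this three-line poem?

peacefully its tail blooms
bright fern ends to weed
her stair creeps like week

5

The middle line: bright(1) + fern(1) + ends(1) + to(1) + weed(1) = 5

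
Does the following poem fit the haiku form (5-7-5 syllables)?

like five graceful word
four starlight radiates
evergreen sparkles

Line 1: "like five graceful word": 1+1+2+1 = 5 ✓
Line 2: "four starlight radiates": 1+2+3 = 6 (expected 7)
Line 3: "evergreen sparkles": 3+2 = 5 ✓

No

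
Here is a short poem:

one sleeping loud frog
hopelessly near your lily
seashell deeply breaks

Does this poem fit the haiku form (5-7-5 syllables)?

Yes

Line 1: "one sleeping loud frog": 1+2+1+1 = 5 ✓
Line 2: "hopelessly near your lily": 3+1+1+2 = 7 ✓
Line 3: "seashell deeply breaks": 2+2+1 = 5 ✓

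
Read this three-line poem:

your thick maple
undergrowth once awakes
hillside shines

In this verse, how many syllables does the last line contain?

3

The last line: hillside(2) + shines(1) = 3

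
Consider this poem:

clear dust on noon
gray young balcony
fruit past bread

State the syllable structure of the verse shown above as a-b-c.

Line 1: clear(1) + dust(1) + on(1) + noon(1) = 4
Line 2: gray(1) + young(1) + balcony(3) = 5
Line 3: fruit(1) + past(1) + bread(1) = 3

4-5-3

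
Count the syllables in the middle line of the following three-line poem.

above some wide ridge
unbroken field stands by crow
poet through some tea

The middle line: "unbroken field stands by crow": 3+1+1+1+1 = 7

7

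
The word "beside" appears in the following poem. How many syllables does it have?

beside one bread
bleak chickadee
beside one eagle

2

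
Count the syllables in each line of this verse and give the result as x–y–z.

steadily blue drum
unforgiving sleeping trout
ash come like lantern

Line 1: "steadily blue drum": 3+1+1 = 5
Line 2: "unforgiving sleeping trout": 4+2+1 = 7
Line 3: "ash come like lantern": 1+1+1+2 = 5

5–7–5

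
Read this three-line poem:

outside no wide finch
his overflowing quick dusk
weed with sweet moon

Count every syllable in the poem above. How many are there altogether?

Line 1: outside (2), no (1), wide (1), finch (1) → 5
Line 2: his (1), overflowing (4), quick (1), dusk (1) → 7
Line 3: weed (1), with (1), sweet (1), moon (1) → 4
Total: 5 + 7 + 4 = 16

16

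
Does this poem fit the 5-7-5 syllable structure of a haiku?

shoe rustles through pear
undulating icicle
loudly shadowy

Line 1: "shoe rustles through pear": 1+2+1+1 = 5 ✓
Line 2: "undulating icicle": 4+3 = 7 ✓
Line 3: "loudly shadowy": 2+3 = 5 ✓

Yes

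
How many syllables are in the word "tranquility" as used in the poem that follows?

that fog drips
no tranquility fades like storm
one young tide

4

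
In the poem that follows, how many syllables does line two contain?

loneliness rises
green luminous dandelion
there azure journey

8

Line two: green(1) + luminous(3) + dandelion(4) = 8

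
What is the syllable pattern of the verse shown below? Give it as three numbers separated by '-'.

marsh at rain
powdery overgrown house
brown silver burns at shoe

Line 1: "marsh at rain": 1+1+1 = 3
Line 2: "powdery overgrown house": 3+3+1 = 7
Line 3: "brown silver burns at shoe": 1+2+1+1+1 = 6

3-7-6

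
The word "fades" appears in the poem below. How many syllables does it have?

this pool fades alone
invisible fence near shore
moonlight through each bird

1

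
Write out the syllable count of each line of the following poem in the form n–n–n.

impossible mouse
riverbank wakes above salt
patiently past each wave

Line 1: "impossible mouse": 4+1 = 5
Line 2: "riverbank wakes above salt": 3+1+2+1 = 7
Line 3: "patiently past each wave": 3+1+1+1 = 6

5–7–6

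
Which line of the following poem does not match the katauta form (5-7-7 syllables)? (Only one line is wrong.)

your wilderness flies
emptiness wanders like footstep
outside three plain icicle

Line 1: "your wilderness flies": 1+3+1 = 5 ✓
Line 2: "emptiness wanders like footstep": 3+2+1+2 = 8 (expected 7)
Line 3: "outside three plain icicle": 2+1+1+3 = 7 ✓

The second line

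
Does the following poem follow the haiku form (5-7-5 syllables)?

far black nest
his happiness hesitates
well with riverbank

No

Line 1: "far black nest": 1+1+1 = 3 (expected 5)
Line 2: "his happiness hesitates": 1+3+3 = 7 ✓
Line 3: "well with riverbank": 1+1+3 = 5 ✓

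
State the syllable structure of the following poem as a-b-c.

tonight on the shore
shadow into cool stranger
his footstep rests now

Line 1: tonight(2) + on(1) + the(1) + shore(1) = 5
Line 2: shadow(2) + into(2) + cool(1) + stranger(2) = 7
Line 3: his(1) + footstep(2) + rests(1) + now(1) = 5

5-7-5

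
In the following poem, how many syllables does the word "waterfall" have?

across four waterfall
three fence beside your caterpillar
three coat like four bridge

"waterfall" has 3 syllables.

3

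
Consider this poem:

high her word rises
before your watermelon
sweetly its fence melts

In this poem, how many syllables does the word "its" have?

1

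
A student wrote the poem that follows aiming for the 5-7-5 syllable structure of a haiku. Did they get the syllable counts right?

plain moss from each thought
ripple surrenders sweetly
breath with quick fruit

No

Line 1: plain(1) + moss(1) + from(1) + each(1) + thought(1) = 5 ✓
Line 2: ripple(2) + surrenders(3) + sweetly(2) = 7 ✓
Line 3: breath(1) + with(1) + quick(1) + fruit(1) = 4 (expected 5)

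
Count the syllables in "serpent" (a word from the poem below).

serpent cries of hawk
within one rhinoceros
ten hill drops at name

2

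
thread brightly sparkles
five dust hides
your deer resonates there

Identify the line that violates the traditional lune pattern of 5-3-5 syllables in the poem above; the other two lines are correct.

The third line

Line 1: thread(1) + brightly(2) + sparkles(2) = 5 ✓
Line 2: five(1) + dust(1) + hides(1) = 3 ✓
Line 3: your(1) + deer(1) + resonates(3) + there(1) = 6 (expected 5)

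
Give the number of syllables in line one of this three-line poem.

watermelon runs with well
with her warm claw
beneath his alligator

Line one: watermelon(4) + runs(1) + with(1) + well(1) = 7

7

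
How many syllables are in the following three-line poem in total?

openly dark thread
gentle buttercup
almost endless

14

Line 1: openly(3) + dark(1) + thread(1) = 5
Line 2: gentle(2) + buttercup(3) = 5
Line 3: almost(2) + endless(2) = 4
Total: 5 + 5 + 4 = 14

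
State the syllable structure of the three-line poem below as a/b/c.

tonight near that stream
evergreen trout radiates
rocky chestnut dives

Line 1: tonight(2) + near(1) + that(1) + stream(1) = 5
Line 2: evergreen(3) + trout(1) + radiates(3) = 7
Line 3: rocky(2) + chestnut(2) + dives(1) = 5

5/7/5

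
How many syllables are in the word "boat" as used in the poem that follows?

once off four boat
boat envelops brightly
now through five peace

1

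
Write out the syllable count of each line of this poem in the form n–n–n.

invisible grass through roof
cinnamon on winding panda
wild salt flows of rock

7–8–5

Line 1: invisible(4) + grass(1) + through(1) + roof(1) = 7
Line 2: cinnamon(3) + on(1) + winding(2) + panda(2) = 8
Line 3: wild(1) + salt(1) + flows(1) + of(1) + rock(1) = 5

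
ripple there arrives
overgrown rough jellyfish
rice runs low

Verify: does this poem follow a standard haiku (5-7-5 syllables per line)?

Line 1: ripple(2) + there(1) + arrives(2) = 5 ✓
Line 2: overgrown(3) + rough(1) + jellyfish(3) = 7 ✓
Line 3: rice(1) + runs(1) + low(1) = 3 (expected 5)

No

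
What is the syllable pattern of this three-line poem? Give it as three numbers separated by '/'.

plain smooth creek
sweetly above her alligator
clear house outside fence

3/9/5

Line 1: plain (1), smooth (1), creek (1) → 3
Line 2: sweetly (2), above (2), her (1), alligator (4) → 9
Line 3: clear (1), house (1), outside (2), fence (1) → 5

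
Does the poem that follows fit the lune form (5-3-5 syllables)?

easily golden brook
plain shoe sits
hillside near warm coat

No

Line 1: easily (3), golden (2), brook (1) → 6 (expected 5)
Line 2: plain (1), shoe (1), sits (1) → 3 ✓
Line 3: hillside (2), near (1), warm (1), coat (1) → 5 ✓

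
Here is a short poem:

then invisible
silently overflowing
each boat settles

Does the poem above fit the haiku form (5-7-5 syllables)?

No

Line 1: then(1) + invisible(4) = 5 ✓
Line 2: silently(3) + overflowing(4) = 7 ✓
Line 3: each(1) + boat(1) + settles(2) = 4 (expected 5)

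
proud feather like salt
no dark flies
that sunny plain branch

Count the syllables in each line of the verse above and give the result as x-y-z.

5-3-5

Line 1: proud(1) + feather(2) + like(1) + salt(1) = 5
Line 2: no(1) + dark(1) + flies(1) = 3
Line 3: that(1) + sunny(2) + plain(1) + branch(1) = 5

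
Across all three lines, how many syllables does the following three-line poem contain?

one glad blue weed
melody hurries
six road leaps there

13

Line 1: one(1) + glad(1) + blue(1) + weed(1) = 4
Line 2: melody(3) + hurries(2) = 5
Line 3: six(1) + road(1) + leaps(1) + there(1) = 4
Total: 4 + 5 + 4 = 13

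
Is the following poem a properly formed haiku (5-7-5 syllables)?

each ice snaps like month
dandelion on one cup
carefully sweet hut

Yes

Line 1: each (1), ice (1), snaps (1), like (1), month (1) → 5 ✓
Line 2: dandelion (4), on (1), one (1), cup (1) → 7 ✓
Line 3: carefully (3), sweet (1), hut (1) → 5 ✓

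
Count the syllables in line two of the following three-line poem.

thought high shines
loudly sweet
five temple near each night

Line two: loudly (2), sweet (1) → 3

3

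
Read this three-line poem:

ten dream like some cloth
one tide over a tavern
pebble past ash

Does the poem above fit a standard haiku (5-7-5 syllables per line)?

Line 1: "ten dream like some cloth": 1+1+1+1+1 = 5 ✓
Line 2: "one tide over a tavern": 1+1+2+1+2 = 7 ✓
Line 3: "pebble past ash": 2+1+1 = 4 (expected 5)

No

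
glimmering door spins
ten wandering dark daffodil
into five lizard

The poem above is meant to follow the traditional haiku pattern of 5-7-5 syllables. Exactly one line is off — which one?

Line 1: glimmering(3) + door(1) + spins(1) = 5 ✓
Line 2: ten(1) + wandering(3) + dark(1) + daffodil(3) = 8 (expected 7)
Line 3: into(2) + five(1) + lizard(2) = 5 ✓

Line 2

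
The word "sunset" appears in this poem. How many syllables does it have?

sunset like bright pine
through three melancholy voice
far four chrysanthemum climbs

"sunset" has 2 syllables.

2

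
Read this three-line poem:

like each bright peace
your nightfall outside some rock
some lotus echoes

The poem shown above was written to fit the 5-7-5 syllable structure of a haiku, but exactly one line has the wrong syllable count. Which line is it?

Line 1: like(1) + each(1) + bright(1) + peace(1) = 4 (expected 5)
Line 2: your(1) + nightfall(2) + outside(2) + some(1) + rock(1) = 7 ✓
Line 3: some(1) + lotus(2) + echoes(2) = 5 ✓

Line 1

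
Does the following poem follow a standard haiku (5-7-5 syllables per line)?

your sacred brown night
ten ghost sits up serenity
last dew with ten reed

Line 1: "your sacred brown night": 1+2+1+1 = 5 ✓
Line 2: "ten ghost sits up serenity": 1+1+1+1+4 = 8 (expected 7)
Line 3: "last dew with ten reed": 1+1+1+1+1 = 5 ✓

No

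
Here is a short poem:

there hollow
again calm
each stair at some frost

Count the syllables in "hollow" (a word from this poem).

"hollow" has 2 syllables.

2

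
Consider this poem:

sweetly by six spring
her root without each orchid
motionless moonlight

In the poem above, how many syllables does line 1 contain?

Line 1: "sweetly by six spring": 2+1+1+1 = 5

5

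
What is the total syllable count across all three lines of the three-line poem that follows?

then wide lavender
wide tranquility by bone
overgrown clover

17

Line 1: then (1), wide (1), lavender (3) → 5
Line 2: wide (1), tranquility (4), by (1), bone (1) → 7
Line 3: overgrown (3), clover (2) → 5
Total: 5 + 7 + 5 = 17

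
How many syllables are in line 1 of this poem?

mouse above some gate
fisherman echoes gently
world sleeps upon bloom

Line 1: mouse(1) + above(2) + some(1) + gate(1) = 5

5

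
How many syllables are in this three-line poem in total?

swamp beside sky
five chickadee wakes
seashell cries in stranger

Line 1: "swamp beside sky": 1+2+1 = 4
Line 2: "five chickadee wakes": 1+3+1 = 5
Line 3: "seashell cries in stranger": 2+1+1+2 = 6
Total: 4 + 5 + 6 = 15

15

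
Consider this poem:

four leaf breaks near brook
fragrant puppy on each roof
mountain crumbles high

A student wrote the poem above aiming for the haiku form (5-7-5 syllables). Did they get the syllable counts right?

Yes

Line 1: four (1), leaf (1), breaks (1), near (1), brook (1) → 5 ✓
Line 2: fragrant (2), puppy (2), on (1), each (1), roof (1) → 7 ✓
Line 3: mountain (2), crumbles (2), high (1) → 5 ✓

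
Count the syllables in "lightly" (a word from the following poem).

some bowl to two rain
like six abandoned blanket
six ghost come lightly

"lightly" has 2 syllables.

2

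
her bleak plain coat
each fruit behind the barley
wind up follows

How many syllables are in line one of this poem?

Line one: her(1) + bleak(1) + plain(1) + coat(1) = 4

4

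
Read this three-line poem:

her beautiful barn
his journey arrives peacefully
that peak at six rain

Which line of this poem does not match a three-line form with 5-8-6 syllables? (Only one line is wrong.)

Line 1: her(1) + beautiful(3) + barn(1) = 5 ✓
Line 2: his(1) + journey(2) + arrives(2) + peacefully(3) = 8 ✓
Line 3: that(1) + peak(1) + at(1) + six(1) + rain(1) = 5 (expected 6)

Line 3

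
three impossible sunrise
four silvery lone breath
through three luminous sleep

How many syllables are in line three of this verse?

6

Line three: through (1), three (1), luminous (3), sleep (1) → 6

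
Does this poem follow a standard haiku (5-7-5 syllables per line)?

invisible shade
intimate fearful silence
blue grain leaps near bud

Yes

Line 1: "invisible shade": 4+1 = 5 ✓
Line 2: "intimate fearful silence": 3+2+2 = 7 ✓
Line 3: "blue grain leaps near bud": 1+1+1+1+1 = 5 ✓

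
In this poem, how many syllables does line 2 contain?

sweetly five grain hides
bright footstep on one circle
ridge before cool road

Line 2: bright (1), footstep (2), on (1), one (1), circle (2) → 7

7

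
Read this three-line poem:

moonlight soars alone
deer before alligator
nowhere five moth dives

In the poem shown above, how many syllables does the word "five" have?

1

"five" has 1 syllable.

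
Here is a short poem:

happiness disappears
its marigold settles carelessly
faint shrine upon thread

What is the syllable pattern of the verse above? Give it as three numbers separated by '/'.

Line 1: "happiness disappears": 3+3 = 6
Line 2: "its marigold settles carelessly": 1+3+2+3 = 9
Line 3: "faint shrine upon thread": 1+1+2+1 = 5

6/9/5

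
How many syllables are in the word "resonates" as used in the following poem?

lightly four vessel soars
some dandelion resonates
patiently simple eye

3

"resonates" has 3 syllables.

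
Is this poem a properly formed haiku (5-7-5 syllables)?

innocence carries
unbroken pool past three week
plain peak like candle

Yes

Line 1: innocence(3) + carries(2) = 5 ✓
Line 2: unbroken(3) + pool(1) + past(1) + three(1) + week(1) = 7 ✓
Line 3: plain(1) + peak(1) + like(1) + candle(2) = 5 ✓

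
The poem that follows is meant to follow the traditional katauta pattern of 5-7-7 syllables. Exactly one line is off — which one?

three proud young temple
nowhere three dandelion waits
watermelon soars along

Line 1: "three proud young temple": 1+1+1+2 = 5 ✓
Line 2: "nowhere three dandelion waits": 2+1+4+1 = 8 (expected 7)
Line 3: "watermelon soars along": 4+1+2 = 7 ✓

Line 2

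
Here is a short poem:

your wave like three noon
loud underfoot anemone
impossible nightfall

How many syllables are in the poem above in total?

Line 1: your(1) + wave(1) + like(1) + three(1) + noon(1) = 5
Line 2: loud(1) + underfoot(3) + anemone(4) = 8
Line 3: impossible(4) + nightfall(2) = 6
Total: 5 + 8 + 6 = 19

19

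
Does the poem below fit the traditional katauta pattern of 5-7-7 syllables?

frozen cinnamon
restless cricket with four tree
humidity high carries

Yes

Line 1: frozen (2), cinnamon (3) → 5 ✓
Line 2: restless (2), cricket (2), with (1), four (1), tree (1) → 7 ✓
Line 3: humidity (4), high (1), carries (2) → 7 ✓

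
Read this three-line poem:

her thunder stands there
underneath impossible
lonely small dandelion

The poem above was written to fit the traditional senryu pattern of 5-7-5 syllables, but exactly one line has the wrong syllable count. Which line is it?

Line 1: her (1), thunder (2), stands (1), there (1) → 5 ✓
Line 2: underneath (3), impossible (4) → 7 ✓
Line 3: lonely (2), small (1), dandelion (4) → 7 (expected 5)

The third line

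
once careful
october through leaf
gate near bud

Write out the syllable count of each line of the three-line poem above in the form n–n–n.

Line 1: once (1), careful (2) → 3
Line 2: october (3), through (1), leaf (1) → 5
Line 3: gate (1), near (1), bud (1) → 3

3–5–3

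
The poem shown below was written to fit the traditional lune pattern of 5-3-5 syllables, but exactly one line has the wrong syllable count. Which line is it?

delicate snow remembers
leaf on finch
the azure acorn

Line 1: delicate (3), snow (1), remembers (3) → 7 (expected 5)
Line 2: leaf (1), on (1), finch (1) → 3 ✓
Line 3: the (1), azure (2), acorn (2) → 5 ✓

The first line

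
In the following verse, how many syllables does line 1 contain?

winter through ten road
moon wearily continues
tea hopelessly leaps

Line 1: "winter through ten road": 2+1+1+1 = 5

5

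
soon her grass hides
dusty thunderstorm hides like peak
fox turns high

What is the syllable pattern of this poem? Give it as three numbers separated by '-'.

Line 1: soon(1) + her(1) + grass(1) + hides(1) = 4
Line 2: dusty(2) + thunderstorm(3) + hides(1) + like(1) + peak(1) = 8
Line 3: fox(1) + turns(1) + high(1) = 3

4-8-3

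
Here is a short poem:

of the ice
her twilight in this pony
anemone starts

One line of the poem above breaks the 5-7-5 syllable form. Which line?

Line 1: of (1), the (1), ice (1) → 3 (expected 5)
Line 2: her (1), twilight (2), in (1), this (1), pony (2) → 7 ✓
Line 3: anemone (4), starts (1) → 5 ✓

The first line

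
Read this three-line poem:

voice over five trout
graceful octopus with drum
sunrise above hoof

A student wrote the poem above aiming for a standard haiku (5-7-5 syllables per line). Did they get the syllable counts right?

Yes

Line 1: voice(1) + over(2) + five(1) + trout(1) = 5 ✓
Line 2: graceful(2) + octopus(3) + with(1) + drum(1) = 7 ✓
Line 3: sunrise(2) + above(2) + hoof(1) = 5 ✓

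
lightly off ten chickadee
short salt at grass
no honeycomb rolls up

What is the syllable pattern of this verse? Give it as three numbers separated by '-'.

Line 1: lightly (2), off (1), ten (1), chickadee (3) → 7
Line 2: short (1), salt (1), at (1), grass (1) → 4
Line 3: no (1), honeycomb (3), rolls (1), up (1) → 6

7-4-6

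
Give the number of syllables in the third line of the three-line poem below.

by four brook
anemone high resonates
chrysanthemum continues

The third line: chrysanthemum (4), continues (3) → 7

7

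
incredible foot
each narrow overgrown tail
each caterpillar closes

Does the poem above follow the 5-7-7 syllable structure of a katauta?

Yes

Line 1: "incredible foot": 4+1 = 5 ✓
Line 2: "each narrow overgrown tail": 1+2+3+1 = 7 ✓
Line 3: "each caterpillar closes": 1+4+2 = 7 ✓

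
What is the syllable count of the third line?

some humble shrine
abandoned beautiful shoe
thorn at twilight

The third line: thorn (1), at (1), twilight (2) → 4

4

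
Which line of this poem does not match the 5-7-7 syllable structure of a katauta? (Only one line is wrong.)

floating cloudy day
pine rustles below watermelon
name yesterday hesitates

Line 1: floating (2), cloudy (2), day (1) → 5 ✓
Line 2: pine (1), rustles (2), below (2), watermelon (4) → 9 (expected 7)
Line 3: name (1), yesterday (3), hesitates (3) → 7 ✓

Line 2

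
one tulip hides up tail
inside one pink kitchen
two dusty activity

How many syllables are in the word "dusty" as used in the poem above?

2

"dusty" has 2 syllables.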